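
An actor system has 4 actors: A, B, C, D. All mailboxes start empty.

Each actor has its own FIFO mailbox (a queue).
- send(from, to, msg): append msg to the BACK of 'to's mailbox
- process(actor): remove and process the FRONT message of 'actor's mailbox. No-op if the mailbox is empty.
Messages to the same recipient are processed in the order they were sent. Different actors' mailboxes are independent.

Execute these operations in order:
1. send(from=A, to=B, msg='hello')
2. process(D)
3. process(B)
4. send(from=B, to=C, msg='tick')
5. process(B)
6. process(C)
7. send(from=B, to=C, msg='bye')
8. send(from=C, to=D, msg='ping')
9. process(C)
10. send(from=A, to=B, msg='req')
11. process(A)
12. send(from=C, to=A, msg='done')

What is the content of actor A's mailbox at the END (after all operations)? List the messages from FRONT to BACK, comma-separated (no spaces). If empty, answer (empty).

Answer: done

Derivation:
After 1 (send(from=A, to=B, msg='hello')): A:[] B:[hello] C:[] D:[]
After 2 (process(D)): A:[] B:[hello] C:[] D:[]
After 3 (process(B)): A:[] B:[] C:[] D:[]
After 4 (send(from=B, to=C, msg='tick')): A:[] B:[] C:[tick] D:[]
After 5 (process(B)): A:[] B:[] C:[tick] D:[]
After 6 (process(C)): A:[] B:[] C:[] D:[]
After 7 (send(from=B, to=C, msg='bye')): A:[] B:[] C:[bye] D:[]
After 8 (send(from=C, to=D, msg='ping')): A:[] B:[] C:[bye] D:[ping]
After 9 (process(C)): A:[] B:[] C:[] D:[ping]
After 10 (send(from=A, to=B, msg='req')): A:[] B:[req] C:[] D:[ping]
After 11 (process(A)): A:[] B:[req] C:[] D:[ping]
After 12 (send(from=C, to=A, msg='done')): A:[done] B:[req] C:[] D:[ping]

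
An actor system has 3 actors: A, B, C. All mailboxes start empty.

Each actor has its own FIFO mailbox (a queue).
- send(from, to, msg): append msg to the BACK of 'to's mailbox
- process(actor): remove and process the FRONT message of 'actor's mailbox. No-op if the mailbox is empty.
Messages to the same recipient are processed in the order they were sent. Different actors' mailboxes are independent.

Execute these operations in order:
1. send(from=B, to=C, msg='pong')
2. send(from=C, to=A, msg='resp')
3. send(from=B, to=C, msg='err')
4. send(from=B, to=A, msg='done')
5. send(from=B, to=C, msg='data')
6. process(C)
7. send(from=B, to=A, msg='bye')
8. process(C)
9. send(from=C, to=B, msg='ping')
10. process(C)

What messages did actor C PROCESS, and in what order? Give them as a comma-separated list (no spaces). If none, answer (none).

Answer: pong,err,data

Derivation:
After 1 (send(from=B, to=C, msg='pong')): A:[] B:[] C:[pong]
After 2 (send(from=C, to=A, msg='resp')): A:[resp] B:[] C:[pong]
After 3 (send(from=B, to=C, msg='err')): A:[resp] B:[] C:[pong,err]
After 4 (send(from=B, to=A, msg='done')): A:[resp,done] B:[] C:[pong,err]
After 5 (send(from=B, to=C, msg='data')): A:[resp,done] B:[] C:[pong,err,data]
After 6 (process(C)): A:[resp,done] B:[] C:[err,data]
After 7 (send(from=B, to=A, msg='bye')): A:[resp,done,bye] B:[] C:[err,data]
After 8 (process(C)): A:[resp,done,bye] B:[] C:[data]
After 9 (send(from=C, to=B, msg='ping')): A:[resp,done,bye] B:[ping] C:[data]
After 10 (process(C)): A:[resp,done,bye] B:[ping] C:[]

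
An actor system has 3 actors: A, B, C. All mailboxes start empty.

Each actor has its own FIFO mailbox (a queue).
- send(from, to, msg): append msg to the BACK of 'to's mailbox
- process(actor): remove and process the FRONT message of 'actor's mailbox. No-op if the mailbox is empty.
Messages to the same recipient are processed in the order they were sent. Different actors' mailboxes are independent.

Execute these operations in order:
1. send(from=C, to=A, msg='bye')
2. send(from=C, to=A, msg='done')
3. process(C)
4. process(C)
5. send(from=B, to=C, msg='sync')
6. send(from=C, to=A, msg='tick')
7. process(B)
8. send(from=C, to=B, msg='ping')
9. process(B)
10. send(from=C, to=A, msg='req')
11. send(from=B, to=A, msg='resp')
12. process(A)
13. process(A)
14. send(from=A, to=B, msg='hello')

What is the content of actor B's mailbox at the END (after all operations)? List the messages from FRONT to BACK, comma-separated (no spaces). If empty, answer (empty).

Answer: hello

Derivation:
After 1 (send(from=C, to=A, msg='bye')): A:[bye] B:[] C:[]
After 2 (send(from=C, to=A, msg='done')): A:[bye,done] B:[] C:[]
After 3 (process(C)): A:[bye,done] B:[] C:[]
After 4 (process(C)): A:[bye,done] B:[] C:[]
After 5 (send(from=B, to=C, msg='sync')): A:[bye,done] B:[] C:[sync]
After 6 (send(from=C, to=A, msg='tick')): A:[bye,done,tick] B:[] C:[sync]
After 7 (process(B)): A:[bye,done,tick] B:[] C:[sync]
After 8 (send(from=C, to=B, msg='ping')): A:[bye,done,tick] B:[ping] C:[sync]
After 9 (process(B)): A:[bye,done,tick] B:[] C:[sync]
After 10 (send(from=C, to=A, msg='req')): A:[bye,done,tick,req] B:[] C:[sync]
After 11 (send(from=B, to=A, msg='resp')): A:[bye,done,tick,req,resp] B:[] C:[sync]
After 12 (process(A)): A:[done,tick,req,resp] B:[] C:[sync]
After 13 (process(A)): A:[tick,req,resp] B:[] C:[sync]
After 14 (send(from=A, to=B, msg='hello')): A:[tick,req,resp] B:[hello] C:[sync]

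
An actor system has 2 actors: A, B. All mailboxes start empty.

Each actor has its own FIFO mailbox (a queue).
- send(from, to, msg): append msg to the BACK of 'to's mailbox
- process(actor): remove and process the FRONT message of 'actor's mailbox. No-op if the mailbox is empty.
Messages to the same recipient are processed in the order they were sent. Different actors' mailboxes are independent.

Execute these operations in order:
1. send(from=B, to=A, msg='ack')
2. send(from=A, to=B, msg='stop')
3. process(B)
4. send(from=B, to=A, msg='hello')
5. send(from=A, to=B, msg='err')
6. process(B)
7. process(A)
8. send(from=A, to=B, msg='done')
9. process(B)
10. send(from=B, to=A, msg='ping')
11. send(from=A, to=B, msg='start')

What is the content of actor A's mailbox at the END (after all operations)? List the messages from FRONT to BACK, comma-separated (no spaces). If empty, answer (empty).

Answer: hello,ping

Derivation:
After 1 (send(from=B, to=A, msg='ack')): A:[ack] B:[]
After 2 (send(from=A, to=B, msg='stop')): A:[ack] B:[stop]
After 3 (process(B)): A:[ack] B:[]
After 4 (send(from=B, to=A, msg='hello')): A:[ack,hello] B:[]
After 5 (send(from=A, to=B, msg='err')): A:[ack,hello] B:[err]
After 6 (process(B)): A:[ack,hello] B:[]
After 7 (process(A)): A:[hello] B:[]
After 8 (send(from=A, to=B, msg='done')): A:[hello] B:[done]
After 9 (process(B)): A:[hello] B:[]
After 10 (send(from=B, to=A, msg='ping')): A:[hello,ping] B:[]
After 11 (send(from=A, to=B, msg='start')): A:[hello,ping] B:[start]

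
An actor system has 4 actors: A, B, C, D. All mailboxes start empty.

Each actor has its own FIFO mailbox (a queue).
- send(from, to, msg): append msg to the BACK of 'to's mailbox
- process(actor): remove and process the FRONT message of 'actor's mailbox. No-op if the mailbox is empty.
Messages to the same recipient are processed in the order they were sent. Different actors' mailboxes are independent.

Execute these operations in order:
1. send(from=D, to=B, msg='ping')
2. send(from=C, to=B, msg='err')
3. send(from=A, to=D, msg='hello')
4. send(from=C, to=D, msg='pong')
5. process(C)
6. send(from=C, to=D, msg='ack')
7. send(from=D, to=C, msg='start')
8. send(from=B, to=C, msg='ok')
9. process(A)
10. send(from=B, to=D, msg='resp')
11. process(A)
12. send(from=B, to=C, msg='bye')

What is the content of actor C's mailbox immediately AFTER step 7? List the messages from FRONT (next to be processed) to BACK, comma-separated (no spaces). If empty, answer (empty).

After 1 (send(from=D, to=B, msg='ping')): A:[] B:[ping] C:[] D:[]
After 2 (send(from=C, to=B, msg='err')): A:[] B:[ping,err] C:[] D:[]
After 3 (send(from=A, to=D, msg='hello')): A:[] B:[ping,err] C:[] D:[hello]
After 4 (send(from=C, to=D, msg='pong')): A:[] B:[ping,err] C:[] D:[hello,pong]
After 5 (process(C)): A:[] B:[ping,err] C:[] D:[hello,pong]
After 6 (send(from=C, to=D, msg='ack')): A:[] B:[ping,err] C:[] D:[hello,pong,ack]
After 7 (send(from=D, to=C, msg='start')): A:[] B:[ping,err] C:[start] D:[hello,pong,ack]

start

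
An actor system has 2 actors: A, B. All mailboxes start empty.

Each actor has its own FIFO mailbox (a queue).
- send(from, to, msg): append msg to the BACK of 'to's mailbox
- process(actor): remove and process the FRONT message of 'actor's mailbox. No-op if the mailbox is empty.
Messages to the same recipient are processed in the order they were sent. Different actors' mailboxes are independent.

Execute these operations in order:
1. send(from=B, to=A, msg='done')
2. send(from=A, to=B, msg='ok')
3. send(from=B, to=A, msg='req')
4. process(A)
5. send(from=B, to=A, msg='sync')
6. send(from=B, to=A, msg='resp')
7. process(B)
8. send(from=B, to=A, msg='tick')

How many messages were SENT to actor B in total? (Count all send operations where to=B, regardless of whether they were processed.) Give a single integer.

After 1 (send(from=B, to=A, msg='done')): A:[done] B:[]
After 2 (send(from=A, to=B, msg='ok')): A:[done] B:[ok]
After 3 (send(from=B, to=A, msg='req')): A:[done,req] B:[ok]
After 4 (process(A)): A:[req] B:[ok]
After 5 (send(from=B, to=A, msg='sync')): A:[req,sync] B:[ok]
After 6 (send(from=B, to=A, msg='resp')): A:[req,sync,resp] B:[ok]
After 7 (process(B)): A:[req,sync,resp] B:[]
After 8 (send(from=B, to=A, msg='tick')): A:[req,sync,resp,tick] B:[]

Answer: 1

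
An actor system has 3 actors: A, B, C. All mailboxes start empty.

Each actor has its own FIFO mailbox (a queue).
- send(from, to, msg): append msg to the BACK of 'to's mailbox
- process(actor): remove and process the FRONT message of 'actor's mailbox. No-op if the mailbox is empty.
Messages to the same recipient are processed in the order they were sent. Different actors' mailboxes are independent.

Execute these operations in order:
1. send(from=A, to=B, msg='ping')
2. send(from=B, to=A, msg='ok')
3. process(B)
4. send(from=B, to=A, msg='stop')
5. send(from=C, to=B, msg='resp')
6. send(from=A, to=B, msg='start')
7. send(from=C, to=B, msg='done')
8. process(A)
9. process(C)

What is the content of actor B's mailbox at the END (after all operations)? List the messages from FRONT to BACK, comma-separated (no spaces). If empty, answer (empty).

Answer: resp,start,done

Derivation:
After 1 (send(from=A, to=B, msg='ping')): A:[] B:[ping] C:[]
After 2 (send(from=B, to=A, msg='ok')): A:[ok] B:[ping] C:[]
After 3 (process(B)): A:[ok] B:[] C:[]
After 4 (send(from=B, to=A, msg='stop')): A:[ok,stop] B:[] C:[]
After 5 (send(from=C, to=B, msg='resp')): A:[ok,stop] B:[resp] C:[]
After 6 (send(from=A, to=B, msg='start')): A:[ok,stop] B:[resp,start] C:[]
After 7 (send(from=C, to=B, msg='done')): A:[ok,stop] B:[resp,start,done] C:[]
After 8 (process(A)): A:[stop] B:[resp,start,done] C:[]
After 9 (process(C)): A:[stop] B:[resp,start,done] C:[]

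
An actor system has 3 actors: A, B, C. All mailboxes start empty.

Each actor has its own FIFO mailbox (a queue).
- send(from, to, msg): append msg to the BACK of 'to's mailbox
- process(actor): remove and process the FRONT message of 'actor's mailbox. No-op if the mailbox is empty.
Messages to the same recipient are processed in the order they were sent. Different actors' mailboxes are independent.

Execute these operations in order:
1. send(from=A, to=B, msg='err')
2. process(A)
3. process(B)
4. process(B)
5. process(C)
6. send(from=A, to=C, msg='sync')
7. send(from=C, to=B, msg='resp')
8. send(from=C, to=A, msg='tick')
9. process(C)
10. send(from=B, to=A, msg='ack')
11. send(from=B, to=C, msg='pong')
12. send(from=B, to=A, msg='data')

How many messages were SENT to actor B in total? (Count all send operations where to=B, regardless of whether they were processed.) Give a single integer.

Answer: 2

Derivation:
After 1 (send(from=A, to=B, msg='err')): A:[] B:[err] C:[]
After 2 (process(A)): A:[] B:[err] C:[]
After 3 (process(B)): A:[] B:[] C:[]
After 4 (process(B)): A:[] B:[] C:[]
After 5 (process(C)): A:[] B:[] C:[]
After 6 (send(from=A, to=C, msg='sync')): A:[] B:[] C:[sync]
After 7 (send(from=C, to=B, msg='resp')): A:[] B:[resp] C:[sync]
After 8 (send(from=C, to=A, msg='tick')): A:[tick] B:[resp] C:[sync]
After 9 (process(C)): A:[tick] B:[resp] C:[]
After 10 (send(from=B, to=A, msg='ack')): A:[tick,ack] B:[resp] C:[]
After 11 (send(from=B, to=C, msg='pong')): A:[tick,ack] B:[resp] C:[pong]
After 12 (send(from=B, to=A, msg='data')): A:[tick,ack,data] B:[resp] C:[pong]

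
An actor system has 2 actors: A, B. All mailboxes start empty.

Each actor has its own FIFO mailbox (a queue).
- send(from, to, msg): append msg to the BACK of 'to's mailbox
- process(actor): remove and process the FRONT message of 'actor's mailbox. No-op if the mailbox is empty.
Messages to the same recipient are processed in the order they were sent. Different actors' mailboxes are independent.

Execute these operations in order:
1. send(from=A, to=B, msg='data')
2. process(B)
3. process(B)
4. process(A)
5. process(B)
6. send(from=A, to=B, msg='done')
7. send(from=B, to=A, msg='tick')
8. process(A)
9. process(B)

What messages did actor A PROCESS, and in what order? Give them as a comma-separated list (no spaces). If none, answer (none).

After 1 (send(from=A, to=B, msg='data')): A:[] B:[data]
After 2 (process(B)): A:[] B:[]
After 3 (process(B)): A:[] B:[]
After 4 (process(A)): A:[] B:[]
After 5 (process(B)): A:[] B:[]
After 6 (send(from=A, to=B, msg='done')): A:[] B:[done]
After 7 (send(from=B, to=A, msg='tick')): A:[tick] B:[done]
After 8 (process(A)): A:[] B:[done]
After 9 (process(B)): A:[] B:[]

Answer: tick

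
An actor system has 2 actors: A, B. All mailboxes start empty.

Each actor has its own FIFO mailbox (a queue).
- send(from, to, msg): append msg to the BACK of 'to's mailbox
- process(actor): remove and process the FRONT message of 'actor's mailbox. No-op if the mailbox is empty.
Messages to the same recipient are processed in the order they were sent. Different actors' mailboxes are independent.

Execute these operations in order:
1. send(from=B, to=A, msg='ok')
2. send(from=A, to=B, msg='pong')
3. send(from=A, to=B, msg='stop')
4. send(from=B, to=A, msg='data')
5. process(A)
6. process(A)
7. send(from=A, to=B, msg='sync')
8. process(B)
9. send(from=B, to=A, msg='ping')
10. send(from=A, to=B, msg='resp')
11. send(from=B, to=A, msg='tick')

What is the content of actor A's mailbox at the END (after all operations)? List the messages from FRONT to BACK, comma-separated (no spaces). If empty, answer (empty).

Answer: ping,tick

Derivation:
After 1 (send(from=B, to=A, msg='ok')): A:[ok] B:[]
After 2 (send(from=A, to=B, msg='pong')): A:[ok] B:[pong]
After 3 (send(from=A, to=B, msg='stop')): A:[ok] B:[pong,stop]
After 4 (send(from=B, to=A, msg='data')): A:[ok,data] B:[pong,stop]
After 5 (process(A)): A:[data] B:[pong,stop]
After 6 (process(A)): A:[] B:[pong,stop]
After 7 (send(from=A, to=B, msg='sync')): A:[] B:[pong,stop,sync]
After 8 (process(B)): A:[] B:[stop,sync]
After 9 (send(from=B, to=A, msg='ping')): A:[ping] B:[stop,sync]
After 10 (send(from=A, to=B, msg='resp')): A:[ping] B:[stop,sync,resp]
After 11 (send(from=B, to=A, msg='tick')): A:[ping,tick] B:[stop,sync,resp]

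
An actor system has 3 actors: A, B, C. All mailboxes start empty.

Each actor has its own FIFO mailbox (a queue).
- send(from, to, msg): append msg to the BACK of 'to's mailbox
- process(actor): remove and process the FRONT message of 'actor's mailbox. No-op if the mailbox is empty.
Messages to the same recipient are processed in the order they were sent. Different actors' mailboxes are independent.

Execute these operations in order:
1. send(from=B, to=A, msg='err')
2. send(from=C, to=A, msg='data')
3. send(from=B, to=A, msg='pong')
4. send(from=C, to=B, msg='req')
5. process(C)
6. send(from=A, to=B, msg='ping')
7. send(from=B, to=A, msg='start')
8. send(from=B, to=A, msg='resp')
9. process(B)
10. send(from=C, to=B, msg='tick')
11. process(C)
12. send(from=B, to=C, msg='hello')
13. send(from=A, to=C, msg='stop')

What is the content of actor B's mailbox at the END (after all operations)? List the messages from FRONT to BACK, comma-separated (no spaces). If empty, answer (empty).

Answer: ping,tick

Derivation:
After 1 (send(from=B, to=A, msg='err')): A:[err] B:[] C:[]
After 2 (send(from=C, to=A, msg='data')): A:[err,data] B:[] C:[]
After 3 (send(from=B, to=A, msg='pong')): A:[err,data,pong] B:[] C:[]
After 4 (send(from=C, to=B, msg='req')): A:[err,data,pong] B:[req] C:[]
After 5 (process(C)): A:[err,data,pong] B:[req] C:[]
After 6 (send(from=A, to=B, msg='ping')): A:[err,data,pong] B:[req,ping] C:[]
After 7 (send(from=B, to=A, msg='start')): A:[err,data,pong,start] B:[req,ping] C:[]
After 8 (send(from=B, to=A, msg='resp')): A:[err,data,pong,start,resp] B:[req,ping] C:[]
After 9 (process(B)): A:[err,data,pong,start,resp] B:[ping] C:[]
After 10 (send(from=C, to=B, msg='tick')): A:[err,data,pong,start,resp] B:[ping,tick] C:[]
After 11 (process(C)): A:[err,data,pong,start,resp] B:[ping,tick] C:[]
After 12 (send(from=B, to=C, msg='hello')): A:[err,data,pong,start,resp] B:[ping,tick] C:[hello]
After 13 (send(from=A, to=C, msg='stop')): A:[err,data,pong,start,resp] B:[ping,tick] C:[hello,stop]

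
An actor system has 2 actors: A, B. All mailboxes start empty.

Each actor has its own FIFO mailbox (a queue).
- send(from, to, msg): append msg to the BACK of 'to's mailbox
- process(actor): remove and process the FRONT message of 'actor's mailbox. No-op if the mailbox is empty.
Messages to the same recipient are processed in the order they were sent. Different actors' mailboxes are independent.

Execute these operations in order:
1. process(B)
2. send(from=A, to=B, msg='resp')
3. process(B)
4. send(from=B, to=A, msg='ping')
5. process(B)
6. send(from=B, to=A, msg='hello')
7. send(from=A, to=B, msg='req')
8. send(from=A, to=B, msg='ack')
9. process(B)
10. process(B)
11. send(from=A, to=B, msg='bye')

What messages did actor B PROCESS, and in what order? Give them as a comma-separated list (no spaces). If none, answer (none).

Answer: resp,req,ack

Derivation:
After 1 (process(B)): A:[] B:[]
After 2 (send(from=A, to=B, msg='resp')): A:[] B:[resp]
After 3 (process(B)): A:[] B:[]
After 4 (send(from=B, to=A, msg='ping')): A:[ping] B:[]
After 5 (process(B)): A:[ping] B:[]
After 6 (send(from=B, to=A, msg='hello')): A:[ping,hello] B:[]
After 7 (send(from=A, to=B, msg='req')): A:[ping,hello] B:[req]
After 8 (send(from=A, to=B, msg='ack')): A:[ping,hello] B:[req,ack]
After 9 (process(B)): A:[ping,hello] B:[ack]
After 10 (process(B)): A:[ping,hello] B:[]
After 11 (send(from=A, to=B, msg='bye')): A:[ping,hello] B:[bye]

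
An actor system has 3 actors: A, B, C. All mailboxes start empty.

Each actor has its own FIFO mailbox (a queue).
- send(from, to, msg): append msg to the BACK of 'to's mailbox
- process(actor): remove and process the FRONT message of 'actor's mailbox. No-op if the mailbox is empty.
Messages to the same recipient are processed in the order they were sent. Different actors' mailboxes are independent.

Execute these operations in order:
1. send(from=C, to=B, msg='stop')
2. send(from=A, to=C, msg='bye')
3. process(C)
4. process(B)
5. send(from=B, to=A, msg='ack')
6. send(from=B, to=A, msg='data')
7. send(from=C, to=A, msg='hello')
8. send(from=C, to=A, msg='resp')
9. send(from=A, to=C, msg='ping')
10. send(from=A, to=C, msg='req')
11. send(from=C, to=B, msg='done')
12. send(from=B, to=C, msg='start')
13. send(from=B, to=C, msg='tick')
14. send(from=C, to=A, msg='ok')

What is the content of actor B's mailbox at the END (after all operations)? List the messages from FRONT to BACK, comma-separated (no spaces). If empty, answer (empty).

Answer: done

Derivation:
After 1 (send(from=C, to=B, msg='stop')): A:[] B:[stop] C:[]
After 2 (send(from=A, to=C, msg='bye')): A:[] B:[stop] C:[bye]
After 3 (process(C)): A:[] B:[stop] C:[]
After 4 (process(B)): A:[] B:[] C:[]
After 5 (send(from=B, to=A, msg='ack')): A:[ack] B:[] C:[]
After 6 (send(from=B, to=A, msg='data')): A:[ack,data] B:[] C:[]
After 7 (send(from=C, to=A, msg='hello')): A:[ack,data,hello] B:[] C:[]
After 8 (send(from=C, to=A, msg='resp')): A:[ack,data,hello,resp] B:[] C:[]
After 9 (send(from=A, to=C, msg='ping')): A:[ack,data,hello,resp] B:[] C:[ping]
After 10 (send(from=A, to=C, msg='req')): A:[ack,data,hello,resp] B:[] C:[ping,req]
After 11 (send(from=C, to=B, msg='done')): A:[ack,data,hello,resp] B:[done] C:[ping,req]
After 12 (send(from=B, to=C, msg='start')): A:[ack,data,hello,resp] B:[done] C:[ping,req,start]
After 13 (send(from=B, to=C, msg='tick')): A:[ack,data,hello,resp] B:[done] C:[ping,req,start,tick]
After 14 (send(from=C, to=A, msg='ok')): A:[ack,data,hello,resp,ok] B:[done] C:[ping,req,start,tick]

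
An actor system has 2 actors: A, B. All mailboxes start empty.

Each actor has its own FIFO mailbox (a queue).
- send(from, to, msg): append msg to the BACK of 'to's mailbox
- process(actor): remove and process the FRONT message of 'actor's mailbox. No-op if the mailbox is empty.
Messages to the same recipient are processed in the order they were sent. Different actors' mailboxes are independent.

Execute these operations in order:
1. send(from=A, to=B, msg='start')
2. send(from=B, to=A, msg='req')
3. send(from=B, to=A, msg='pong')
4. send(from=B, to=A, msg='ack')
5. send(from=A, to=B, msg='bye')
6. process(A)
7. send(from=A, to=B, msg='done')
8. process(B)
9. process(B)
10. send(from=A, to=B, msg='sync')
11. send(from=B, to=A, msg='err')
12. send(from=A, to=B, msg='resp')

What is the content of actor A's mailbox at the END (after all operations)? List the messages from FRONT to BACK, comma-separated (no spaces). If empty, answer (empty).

After 1 (send(from=A, to=B, msg='start')): A:[] B:[start]
After 2 (send(from=B, to=A, msg='req')): A:[req] B:[start]
After 3 (send(from=B, to=A, msg='pong')): A:[req,pong] B:[start]
After 4 (send(from=B, to=A, msg='ack')): A:[req,pong,ack] B:[start]
After 5 (send(from=A, to=B, msg='bye')): A:[req,pong,ack] B:[start,bye]
After 6 (process(A)): A:[pong,ack] B:[start,bye]
After 7 (send(from=A, to=B, msg='done')): A:[pong,ack] B:[start,bye,done]
After 8 (process(B)): A:[pong,ack] B:[bye,done]
After 9 (process(B)): A:[pong,ack] B:[done]
After 10 (send(from=A, to=B, msg='sync')): A:[pong,ack] B:[done,sync]
After 11 (send(from=B, to=A, msg='err')): A:[pong,ack,err] B:[done,sync]
After 12 (send(from=A, to=B, msg='resp')): A:[pong,ack,err] B:[done,sync,resp]

Answer: pong,ack,err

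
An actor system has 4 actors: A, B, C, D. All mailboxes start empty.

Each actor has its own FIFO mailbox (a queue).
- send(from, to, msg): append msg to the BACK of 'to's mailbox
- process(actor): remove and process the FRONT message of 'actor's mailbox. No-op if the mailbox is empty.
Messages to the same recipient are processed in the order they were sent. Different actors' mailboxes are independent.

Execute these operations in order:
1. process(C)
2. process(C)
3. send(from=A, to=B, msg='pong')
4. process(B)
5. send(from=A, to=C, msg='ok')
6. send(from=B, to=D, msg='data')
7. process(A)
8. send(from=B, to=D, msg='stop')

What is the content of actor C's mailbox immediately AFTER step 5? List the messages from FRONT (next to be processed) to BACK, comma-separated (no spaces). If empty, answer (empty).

After 1 (process(C)): A:[] B:[] C:[] D:[]
After 2 (process(C)): A:[] B:[] C:[] D:[]
After 3 (send(from=A, to=B, msg='pong')): A:[] B:[pong] C:[] D:[]
After 4 (process(B)): A:[] B:[] C:[] D:[]
After 5 (send(from=A, to=C, msg='ok')): A:[] B:[] C:[ok] D:[]

ok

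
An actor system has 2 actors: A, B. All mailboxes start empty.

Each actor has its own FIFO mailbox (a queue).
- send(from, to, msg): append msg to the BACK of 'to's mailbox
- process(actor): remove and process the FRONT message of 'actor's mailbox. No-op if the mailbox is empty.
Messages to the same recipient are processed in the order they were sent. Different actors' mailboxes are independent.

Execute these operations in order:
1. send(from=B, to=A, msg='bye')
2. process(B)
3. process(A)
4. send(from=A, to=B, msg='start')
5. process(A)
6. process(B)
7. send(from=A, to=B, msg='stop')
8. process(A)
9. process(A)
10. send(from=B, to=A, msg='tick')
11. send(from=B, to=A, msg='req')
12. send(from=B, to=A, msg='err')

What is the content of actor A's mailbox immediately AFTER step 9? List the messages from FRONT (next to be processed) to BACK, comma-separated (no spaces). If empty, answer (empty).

After 1 (send(from=B, to=A, msg='bye')): A:[bye] B:[]
After 2 (process(B)): A:[bye] B:[]
After 3 (process(A)): A:[] B:[]
After 4 (send(from=A, to=B, msg='start')): A:[] B:[start]
After 5 (process(A)): A:[] B:[start]
After 6 (process(B)): A:[] B:[]
After 7 (send(from=A, to=B, msg='stop')): A:[] B:[stop]
After 8 (process(A)): A:[] B:[stop]
After 9 (process(A)): A:[] B:[stop]

(empty)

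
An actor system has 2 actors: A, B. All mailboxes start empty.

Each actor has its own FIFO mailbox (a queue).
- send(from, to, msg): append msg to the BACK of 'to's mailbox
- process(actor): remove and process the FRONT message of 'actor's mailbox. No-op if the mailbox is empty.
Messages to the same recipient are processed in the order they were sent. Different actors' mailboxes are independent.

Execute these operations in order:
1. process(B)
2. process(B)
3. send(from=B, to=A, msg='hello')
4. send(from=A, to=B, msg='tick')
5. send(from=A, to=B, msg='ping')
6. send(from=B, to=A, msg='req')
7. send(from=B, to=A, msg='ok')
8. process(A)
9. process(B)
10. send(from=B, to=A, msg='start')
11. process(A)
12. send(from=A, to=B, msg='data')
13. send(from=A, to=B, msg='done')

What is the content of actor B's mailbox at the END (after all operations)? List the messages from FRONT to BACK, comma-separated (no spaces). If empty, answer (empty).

Answer: ping,data,done

Derivation:
After 1 (process(B)): A:[] B:[]
After 2 (process(B)): A:[] B:[]
After 3 (send(from=B, to=A, msg='hello')): A:[hello] B:[]
After 4 (send(from=A, to=B, msg='tick')): A:[hello] B:[tick]
After 5 (send(from=A, to=B, msg='ping')): A:[hello] B:[tick,ping]
After 6 (send(from=B, to=A, msg='req')): A:[hello,req] B:[tick,ping]
After 7 (send(from=B, to=A, msg='ok')): A:[hello,req,ok] B:[tick,ping]
After 8 (process(A)): A:[req,ok] B:[tick,ping]
After 9 (process(B)): A:[req,ok] B:[ping]
After 10 (send(from=B, to=A, msg='start')): A:[req,ok,start] B:[ping]
After 11 (process(A)): A:[ok,start] B:[ping]
After 12 (send(from=A, to=B, msg='data')): A:[ok,start] B:[ping,data]
After 13 (send(from=A, to=B, msg='done')): A:[ok,start] B:[ping,data,done]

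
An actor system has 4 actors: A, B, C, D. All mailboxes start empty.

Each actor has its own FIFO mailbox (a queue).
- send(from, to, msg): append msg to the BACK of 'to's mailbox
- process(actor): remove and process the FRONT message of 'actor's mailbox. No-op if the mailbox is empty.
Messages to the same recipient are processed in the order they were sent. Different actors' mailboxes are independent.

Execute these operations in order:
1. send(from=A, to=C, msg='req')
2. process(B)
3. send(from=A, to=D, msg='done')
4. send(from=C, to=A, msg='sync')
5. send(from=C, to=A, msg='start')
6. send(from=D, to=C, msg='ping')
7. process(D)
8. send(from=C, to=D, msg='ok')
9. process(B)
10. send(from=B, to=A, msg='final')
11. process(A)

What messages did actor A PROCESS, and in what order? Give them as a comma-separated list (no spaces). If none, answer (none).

After 1 (send(from=A, to=C, msg='req')): A:[] B:[] C:[req] D:[]
After 2 (process(B)): A:[] B:[] C:[req] D:[]
After 3 (send(from=A, to=D, msg='done')): A:[] B:[] C:[req] D:[done]
After 4 (send(from=C, to=A, msg='sync')): A:[sync] B:[] C:[req] D:[done]
After 5 (send(from=C, to=A, msg='start')): A:[sync,start] B:[] C:[req] D:[done]
After 6 (send(from=D, to=C, msg='ping')): A:[sync,start] B:[] C:[req,ping] D:[done]
After 7 (process(D)): A:[sync,start] B:[] C:[req,ping] D:[]
After 8 (send(from=C, to=D, msg='ok')): A:[sync,start] B:[] C:[req,ping] D:[ok]
After 9 (process(B)): A:[sync,start] B:[] C:[req,ping] D:[ok]
After 10 (send(from=B, to=A, msg='final')): A:[sync,start,final] B:[] C:[req,ping] D:[ok]
After 11 (process(A)): A:[start,final] B:[] C:[req,ping] D:[ok]

Answer: sync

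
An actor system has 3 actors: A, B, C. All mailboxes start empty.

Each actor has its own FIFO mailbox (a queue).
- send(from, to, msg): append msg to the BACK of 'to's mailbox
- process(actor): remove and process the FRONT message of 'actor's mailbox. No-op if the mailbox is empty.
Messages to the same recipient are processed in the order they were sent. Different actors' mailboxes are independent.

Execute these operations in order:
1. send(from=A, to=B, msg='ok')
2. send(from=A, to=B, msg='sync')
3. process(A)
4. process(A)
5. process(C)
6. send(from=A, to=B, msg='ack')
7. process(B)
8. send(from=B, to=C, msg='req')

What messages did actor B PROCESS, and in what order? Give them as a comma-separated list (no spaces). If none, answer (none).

Answer: ok

Derivation:
After 1 (send(from=A, to=B, msg='ok')): A:[] B:[ok] C:[]
After 2 (send(from=A, to=B, msg='sync')): A:[] B:[ok,sync] C:[]
After 3 (process(A)): A:[] B:[ok,sync] C:[]
After 4 (process(A)): A:[] B:[ok,sync] C:[]
After 5 (process(C)): A:[] B:[ok,sync] C:[]
After 6 (send(from=A, to=B, msg='ack')): A:[] B:[ok,sync,ack] C:[]
After 7 (process(B)): A:[] B:[sync,ack] C:[]
After 8 (send(from=B, to=C, msg='req')): A:[] B:[sync,ack] C:[req]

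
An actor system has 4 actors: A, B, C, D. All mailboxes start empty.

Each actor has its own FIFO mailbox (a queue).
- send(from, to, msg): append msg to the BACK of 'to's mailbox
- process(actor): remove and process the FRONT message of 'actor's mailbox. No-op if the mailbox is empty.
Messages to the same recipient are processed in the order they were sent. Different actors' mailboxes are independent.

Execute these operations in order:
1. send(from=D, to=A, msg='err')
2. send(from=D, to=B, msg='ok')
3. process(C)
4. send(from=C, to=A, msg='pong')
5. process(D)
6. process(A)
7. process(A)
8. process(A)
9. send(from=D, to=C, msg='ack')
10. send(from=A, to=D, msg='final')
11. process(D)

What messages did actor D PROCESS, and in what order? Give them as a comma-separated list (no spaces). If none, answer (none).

After 1 (send(from=D, to=A, msg='err')): A:[err] B:[] C:[] D:[]
After 2 (send(from=D, to=B, msg='ok')): A:[err] B:[ok] C:[] D:[]
After 3 (process(C)): A:[err] B:[ok] C:[] D:[]
After 4 (send(from=C, to=A, msg='pong')): A:[err,pong] B:[ok] C:[] D:[]
After 5 (process(D)): A:[err,pong] B:[ok] C:[] D:[]
After 6 (process(A)): A:[pong] B:[ok] C:[] D:[]
After 7 (process(A)): A:[] B:[ok] C:[] D:[]
After 8 (process(A)): A:[] B:[ok] C:[] D:[]
After 9 (send(from=D, to=C, msg='ack')): A:[] B:[ok] C:[ack] D:[]
After 10 (send(from=A, to=D, msg='final')): A:[] B:[ok] C:[ack] D:[final]
After 11 (process(D)): A:[] B:[ok] C:[ack] D:[]

Answer: final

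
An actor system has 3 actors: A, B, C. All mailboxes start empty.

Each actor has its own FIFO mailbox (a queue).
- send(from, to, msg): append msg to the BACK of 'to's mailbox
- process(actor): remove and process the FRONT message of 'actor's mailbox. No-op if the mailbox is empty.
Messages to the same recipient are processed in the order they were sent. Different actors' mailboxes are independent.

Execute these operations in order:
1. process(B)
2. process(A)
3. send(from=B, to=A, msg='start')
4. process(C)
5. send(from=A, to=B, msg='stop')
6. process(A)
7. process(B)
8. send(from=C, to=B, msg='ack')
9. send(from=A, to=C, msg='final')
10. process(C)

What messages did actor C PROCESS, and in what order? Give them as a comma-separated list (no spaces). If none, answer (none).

Answer: final

Derivation:
After 1 (process(B)): A:[] B:[] C:[]
After 2 (process(A)): A:[] B:[] C:[]
After 3 (send(from=B, to=A, msg='start')): A:[start] B:[] C:[]
After 4 (process(C)): A:[start] B:[] C:[]
After 5 (send(from=A, to=B, msg='stop')): A:[start] B:[stop] C:[]
After 6 (process(A)): A:[] B:[stop] C:[]
After 7 (process(B)): A:[] B:[] C:[]
After 8 (send(from=C, to=B, msg='ack')): A:[] B:[ack] C:[]
After 9 (send(from=A, to=C, msg='final')): A:[] B:[ack] C:[final]
After 10 (process(C)): A:[] B:[ack] C:[]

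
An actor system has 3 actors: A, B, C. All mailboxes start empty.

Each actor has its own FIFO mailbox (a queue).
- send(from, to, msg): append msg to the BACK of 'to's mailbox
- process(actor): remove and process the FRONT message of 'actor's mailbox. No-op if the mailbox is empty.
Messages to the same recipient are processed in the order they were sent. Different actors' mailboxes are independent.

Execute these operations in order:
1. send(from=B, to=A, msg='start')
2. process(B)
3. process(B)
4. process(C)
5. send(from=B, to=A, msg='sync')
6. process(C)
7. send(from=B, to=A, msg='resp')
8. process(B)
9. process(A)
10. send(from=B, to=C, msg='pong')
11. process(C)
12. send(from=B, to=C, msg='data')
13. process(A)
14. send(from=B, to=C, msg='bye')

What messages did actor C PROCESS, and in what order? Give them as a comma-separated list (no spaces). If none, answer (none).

After 1 (send(from=B, to=A, msg='start')): A:[start] B:[] C:[]
After 2 (process(B)): A:[start] B:[] C:[]
After 3 (process(B)): A:[start] B:[] C:[]
After 4 (process(C)): A:[start] B:[] C:[]
After 5 (send(from=B, to=A, msg='sync')): A:[start,sync] B:[] C:[]
After 6 (process(C)): A:[start,sync] B:[] C:[]
After 7 (send(from=B, to=A, msg='resp')): A:[start,sync,resp] B:[] C:[]
After 8 (process(B)): A:[start,sync,resp] B:[] C:[]
After 9 (process(A)): A:[sync,resp] B:[] C:[]
After 10 (send(from=B, to=C, msg='pong')): A:[sync,resp] B:[] C:[pong]
After 11 (process(C)): A:[sync,resp] B:[] C:[]
After 12 (send(from=B, to=C, msg='data')): A:[sync,resp] B:[] C:[data]
After 13 (process(A)): A:[resp] B:[] C:[data]
After 14 (send(from=B, to=C, msg='bye')): A:[resp] B:[] C:[data,bye]

Answer: pong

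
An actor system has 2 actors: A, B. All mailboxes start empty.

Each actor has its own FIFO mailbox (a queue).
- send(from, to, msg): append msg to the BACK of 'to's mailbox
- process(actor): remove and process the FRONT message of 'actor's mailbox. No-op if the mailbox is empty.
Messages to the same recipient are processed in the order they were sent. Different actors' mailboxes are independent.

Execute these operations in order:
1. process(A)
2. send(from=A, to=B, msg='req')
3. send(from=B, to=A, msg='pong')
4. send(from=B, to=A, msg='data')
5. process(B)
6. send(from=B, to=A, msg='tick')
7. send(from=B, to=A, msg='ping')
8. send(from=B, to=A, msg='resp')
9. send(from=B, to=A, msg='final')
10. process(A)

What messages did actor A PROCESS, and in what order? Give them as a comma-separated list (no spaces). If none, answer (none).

Answer: pong

Derivation:
After 1 (process(A)): A:[] B:[]
After 2 (send(from=A, to=B, msg='req')): A:[] B:[req]
After 3 (send(from=B, to=A, msg='pong')): A:[pong] B:[req]
After 4 (send(from=B, to=A, msg='data')): A:[pong,data] B:[req]
After 5 (process(B)): A:[pong,data] B:[]
After 6 (send(from=B, to=A, msg='tick')): A:[pong,data,tick] B:[]
After 7 (send(from=B, to=A, msg='ping')): A:[pong,data,tick,ping] B:[]
After 8 (send(from=B, to=A, msg='resp')): A:[pong,data,tick,ping,resp] B:[]
After 9 (send(from=B, to=A, msg='final')): A:[pong,data,tick,ping,resp,final] B:[]
After 10 (process(A)): A:[data,tick,ping,resp,final] B:[]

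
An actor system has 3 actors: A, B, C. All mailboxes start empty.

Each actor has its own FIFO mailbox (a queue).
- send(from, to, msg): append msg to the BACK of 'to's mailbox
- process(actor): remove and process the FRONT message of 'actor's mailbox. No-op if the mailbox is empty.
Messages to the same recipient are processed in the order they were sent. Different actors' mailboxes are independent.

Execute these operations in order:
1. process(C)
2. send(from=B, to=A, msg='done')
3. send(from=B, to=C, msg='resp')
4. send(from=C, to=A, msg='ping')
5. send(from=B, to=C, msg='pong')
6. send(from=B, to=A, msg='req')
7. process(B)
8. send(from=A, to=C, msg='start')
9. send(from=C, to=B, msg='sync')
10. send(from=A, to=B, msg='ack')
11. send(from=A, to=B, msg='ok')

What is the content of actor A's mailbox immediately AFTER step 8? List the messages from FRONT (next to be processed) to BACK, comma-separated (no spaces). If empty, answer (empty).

After 1 (process(C)): A:[] B:[] C:[]
After 2 (send(from=B, to=A, msg='done')): A:[done] B:[] C:[]
After 3 (send(from=B, to=C, msg='resp')): A:[done] B:[] C:[resp]
After 4 (send(from=C, to=A, msg='ping')): A:[done,ping] B:[] C:[resp]
After 5 (send(from=B, to=C, msg='pong')): A:[done,ping] B:[] C:[resp,pong]
After 6 (send(from=B, to=A, msg='req')): A:[done,ping,req] B:[] C:[resp,pong]
After 7 (process(B)): A:[done,ping,req] B:[] C:[resp,pong]
After 8 (send(from=A, to=C, msg='start')): A:[done,ping,req] B:[] C:[resp,pong,start]

done,ping,req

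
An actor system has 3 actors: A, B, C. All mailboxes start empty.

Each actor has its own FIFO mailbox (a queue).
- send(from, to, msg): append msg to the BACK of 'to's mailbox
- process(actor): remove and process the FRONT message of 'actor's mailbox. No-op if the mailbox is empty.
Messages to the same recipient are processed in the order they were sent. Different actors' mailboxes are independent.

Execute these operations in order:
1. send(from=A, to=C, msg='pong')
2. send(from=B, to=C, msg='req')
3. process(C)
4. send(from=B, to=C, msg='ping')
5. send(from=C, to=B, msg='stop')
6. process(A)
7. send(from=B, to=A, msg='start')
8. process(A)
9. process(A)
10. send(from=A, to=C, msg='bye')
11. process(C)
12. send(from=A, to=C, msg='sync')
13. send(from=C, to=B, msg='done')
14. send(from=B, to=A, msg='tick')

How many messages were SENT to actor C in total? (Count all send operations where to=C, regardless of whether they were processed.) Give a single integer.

Answer: 5

Derivation:
After 1 (send(from=A, to=C, msg='pong')): A:[] B:[] C:[pong]
After 2 (send(from=B, to=C, msg='req')): A:[] B:[] C:[pong,req]
After 3 (process(C)): A:[] B:[] C:[req]
After 4 (send(from=B, to=C, msg='ping')): A:[] B:[] C:[req,ping]
After 5 (send(from=C, to=B, msg='stop')): A:[] B:[stop] C:[req,ping]
After 6 (process(A)): A:[] B:[stop] C:[req,ping]
After 7 (send(from=B, to=A, msg='start')): A:[start] B:[stop] C:[req,ping]
After 8 (process(A)): A:[] B:[stop] C:[req,ping]
After 9 (process(A)): A:[] B:[stop] C:[req,ping]
After 10 (send(from=A, to=C, msg='bye')): A:[] B:[stop] C:[req,ping,bye]
After 11 (process(C)): A:[] B:[stop] C:[ping,bye]
After 12 (send(from=A, to=C, msg='sync')): A:[] B:[stop] C:[ping,bye,sync]
After 13 (send(from=C, to=B, msg='done')): A:[] B:[stop,done] C:[ping,bye,sync]
After 14 (send(from=B, to=A, msg='tick')): A:[tick] B:[stop,done] C:[ping,bye,sync]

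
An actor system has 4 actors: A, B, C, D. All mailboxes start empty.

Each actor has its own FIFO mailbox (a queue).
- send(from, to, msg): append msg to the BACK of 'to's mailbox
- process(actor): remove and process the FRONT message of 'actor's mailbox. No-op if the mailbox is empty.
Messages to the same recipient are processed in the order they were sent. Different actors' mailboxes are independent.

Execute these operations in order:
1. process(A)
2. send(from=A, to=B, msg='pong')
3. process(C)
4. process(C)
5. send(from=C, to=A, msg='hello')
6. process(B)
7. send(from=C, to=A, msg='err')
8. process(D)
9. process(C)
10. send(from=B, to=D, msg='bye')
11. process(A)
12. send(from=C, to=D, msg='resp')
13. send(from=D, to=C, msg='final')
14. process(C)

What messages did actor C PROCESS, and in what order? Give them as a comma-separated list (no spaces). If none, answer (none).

After 1 (process(A)): A:[] B:[] C:[] D:[]
After 2 (send(from=A, to=B, msg='pong')): A:[] B:[pong] C:[] D:[]
After 3 (process(C)): A:[] B:[pong] C:[] D:[]
After 4 (process(C)): A:[] B:[pong] C:[] D:[]
After 5 (send(from=C, to=A, msg='hello')): A:[hello] B:[pong] C:[] D:[]
After 6 (process(B)): A:[hello] B:[] C:[] D:[]
After 7 (send(from=C, to=A, msg='err')): A:[hello,err] B:[] C:[] D:[]
After 8 (process(D)): A:[hello,err] B:[] C:[] D:[]
After 9 (process(C)): A:[hello,err] B:[] C:[] D:[]
After 10 (send(from=B, to=D, msg='bye')): A:[hello,err] B:[] C:[] D:[bye]
After 11 (process(A)): A:[err] B:[] C:[] D:[bye]
After 12 (send(from=C, to=D, msg='resp')): A:[err] B:[] C:[] D:[bye,resp]
After 13 (send(from=D, to=C, msg='final')): A:[err] B:[] C:[final] D:[bye,resp]
After 14 (process(C)): A:[err] B:[] C:[] D:[bye,resp]

Answer: final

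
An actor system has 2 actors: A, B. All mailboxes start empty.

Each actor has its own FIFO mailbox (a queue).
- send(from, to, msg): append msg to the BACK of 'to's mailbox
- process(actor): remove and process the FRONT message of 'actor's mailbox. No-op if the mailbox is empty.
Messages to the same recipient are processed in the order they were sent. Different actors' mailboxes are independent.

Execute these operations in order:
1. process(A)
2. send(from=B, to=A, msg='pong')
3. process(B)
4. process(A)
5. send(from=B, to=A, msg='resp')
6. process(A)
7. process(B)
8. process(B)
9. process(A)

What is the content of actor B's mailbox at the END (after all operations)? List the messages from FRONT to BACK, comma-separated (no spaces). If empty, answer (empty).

Answer: (empty)

Derivation:
After 1 (process(A)): A:[] B:[]
After 2 (send(from=B, to=A, msg='pong')): A:[pong] B:[]
After 3 (process(B)): A:[pong] B:[]
After 4 (process(A)): A:[] B:[]
After 5 (send(from=B, to=A, msg='resp')): A:[resp] B:[]
After 6 (process(A)): A:[] B:[]
After 7 (process(B)): A:[] B:[]
After 8 (process(B)): A:[] B:[]
After 9 (process(A)): A:[] B:[]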